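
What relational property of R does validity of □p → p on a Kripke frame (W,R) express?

Reflexivity

Suppose □p→p is valid. At any x set V(p)={w : Rxw}. Then □p holds at x, so p holds at x, i.e. Rxx.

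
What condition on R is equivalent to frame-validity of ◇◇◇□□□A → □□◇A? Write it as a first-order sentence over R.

∀x ∀y ∀z ((xR³y ∧ xR²z) → ∃w (yR³w ∧ zRw))

This is a Sahlqvist (Geach-type) schema ◇^3□^3A → □^2◇^1A.
Minimal-valuation argument: fix x; take any y with xR^3y and any z with xR^2z. Set V(A) to the set of worlds R-reachable from y in exactly 3 steps. Then □^3A holds at y, so the antecedent holds at x; validity forces ◇^1A at z, giving a w with zR^1w and yR^3w.
First-order correspondent: ∀x ∀y ∀z ((xR³y ∧ xR²z) → ∃w (yR³w ∧ zRw)).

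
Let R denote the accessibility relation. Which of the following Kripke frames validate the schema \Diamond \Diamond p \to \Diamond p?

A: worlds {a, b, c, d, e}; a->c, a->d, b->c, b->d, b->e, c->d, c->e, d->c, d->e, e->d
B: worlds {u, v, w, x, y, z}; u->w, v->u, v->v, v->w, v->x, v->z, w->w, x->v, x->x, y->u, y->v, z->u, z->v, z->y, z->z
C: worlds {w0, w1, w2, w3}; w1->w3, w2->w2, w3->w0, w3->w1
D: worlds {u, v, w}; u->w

Frame correspondent (Sahlqvist): \forall x \forall y (x R^2 y \to \exists w (y = w \wedge xRw)) — i.e. a generalized confluence (Geach) condition.
A: fails — aR²e but no w with e=w and aRw.
B: fails — vR²y but no t with y=t and vRt.
C: fails — w1R²w0 but no w with w0=w and w1Rw.
D: ✓.

D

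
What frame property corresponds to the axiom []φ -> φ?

This is the T axiom.
Its frame correspondent is reflexivity — forall x Rxx.

reflexivity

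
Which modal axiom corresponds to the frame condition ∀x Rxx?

The condition is reflexivity. The T schema □s → s defines it.
Suppose □s→s is valid. At any x set V(s)={w : Rxw}. Then □s holds at x, so s holds at x, i.e. Rxx.

□s → s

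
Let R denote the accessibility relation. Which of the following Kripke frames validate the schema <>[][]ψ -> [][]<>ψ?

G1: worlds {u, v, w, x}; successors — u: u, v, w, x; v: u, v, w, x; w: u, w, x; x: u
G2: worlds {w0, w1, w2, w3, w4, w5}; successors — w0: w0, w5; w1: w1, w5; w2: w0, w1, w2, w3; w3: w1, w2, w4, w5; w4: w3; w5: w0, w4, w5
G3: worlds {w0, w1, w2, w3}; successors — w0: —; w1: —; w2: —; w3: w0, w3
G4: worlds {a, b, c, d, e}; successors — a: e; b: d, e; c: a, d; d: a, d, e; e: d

Frame correspondent (Sahlqvist): forall x forall y forall z ((xRy & x R^2 z) -> exists w (y R^2 w & zRw)) — i.e. a generalized confluence (Geach) condition.
G1: condition met.
G2: fails — w0Rw0, w0R²w4 but no w with w0R²w and w4Rw.
G3: fails — w3Rw0, w3R²w0 but no w with w0R²w and w0Rw.
G4: fails — cRa, cR²a but no w with aR²w and aRw.
Valid on: G1.

G1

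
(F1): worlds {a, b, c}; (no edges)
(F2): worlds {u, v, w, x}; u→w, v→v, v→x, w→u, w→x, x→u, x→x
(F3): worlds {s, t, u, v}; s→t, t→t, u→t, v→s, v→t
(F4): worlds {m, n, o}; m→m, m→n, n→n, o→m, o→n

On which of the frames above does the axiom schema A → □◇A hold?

(F1)

This is the axiom for symmetry; its first-order frame correspondent is ∀x ∀y (Rxy → Ryx).
(F1): ✓.
(F2): fails — Rwx but not Rxw.
(F3): fails — Rut but not Rtu.
(F4): fails — Rom but not Rmo.
Valid on: (F1).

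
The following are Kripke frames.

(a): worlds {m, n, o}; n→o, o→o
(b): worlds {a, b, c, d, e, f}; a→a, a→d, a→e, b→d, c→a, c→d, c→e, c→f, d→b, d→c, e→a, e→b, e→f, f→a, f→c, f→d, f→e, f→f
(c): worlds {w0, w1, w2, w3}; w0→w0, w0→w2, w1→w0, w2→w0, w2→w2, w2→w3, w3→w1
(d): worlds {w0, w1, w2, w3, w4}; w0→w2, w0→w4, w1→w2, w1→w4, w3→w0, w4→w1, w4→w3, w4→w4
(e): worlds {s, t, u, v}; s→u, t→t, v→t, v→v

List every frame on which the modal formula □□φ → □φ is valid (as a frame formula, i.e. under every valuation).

The schema corresponds to density: ∀x ∀y (Rxy → ∃z (Rxz ∧ Rzy)).
(a): condition met.
(b): fails — Reb but no z with Rez and Rzb.
(c): fails — Rw3w1 but no z with Rw3z and Rzw1.
(d): fails — Rw1w2 but no z with Rw1z and Rzw2.
(e): fails — Rsu but no z with Rsz and Rzu.
Valid on: (a).

(a)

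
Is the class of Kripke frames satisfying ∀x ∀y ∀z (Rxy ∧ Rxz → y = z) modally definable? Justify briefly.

This is a Sahlqvist condition; the CD axiom ◇p → □p defines it.

Definable; ◇p → □p defines it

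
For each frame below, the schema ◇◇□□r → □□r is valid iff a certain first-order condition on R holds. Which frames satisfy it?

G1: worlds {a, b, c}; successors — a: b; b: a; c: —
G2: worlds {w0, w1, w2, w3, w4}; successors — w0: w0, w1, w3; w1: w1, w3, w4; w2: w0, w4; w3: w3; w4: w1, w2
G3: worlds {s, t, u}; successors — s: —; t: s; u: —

G1, G3

Frame correspondent (Sahlqvist): ∀x ∀y ∀z ((xR²y ∧ xR²z) → ∃w (yR²w ∧ z = w)) — i.e. a generalized confluence (Geach) condition.
G1: condition met.
G2: fails — w0R²w1, w0R²w0 but no w with w1R²w and w0=w.
G3: condition met.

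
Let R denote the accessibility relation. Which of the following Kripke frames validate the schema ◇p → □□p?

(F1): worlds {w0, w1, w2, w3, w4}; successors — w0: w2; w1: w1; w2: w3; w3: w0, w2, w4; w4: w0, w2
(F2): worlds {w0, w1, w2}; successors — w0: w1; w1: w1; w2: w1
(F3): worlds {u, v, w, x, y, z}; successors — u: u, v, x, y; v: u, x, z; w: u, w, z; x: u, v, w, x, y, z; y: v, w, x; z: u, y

(F2)

This is the axiom for a generalized confluence (Geach) condition; its first-order frame correspondent is ∀x ∀y ∀z ((xRy ∧ xR²z) → ∃w (y = w ∧ z = w)).
(F1): fails — w0Rw2, w0R²w3 but w2 ≠ w3.
(F2): satisfies the condition.
(F3): fails — uRu, uR²v but u ≠ v.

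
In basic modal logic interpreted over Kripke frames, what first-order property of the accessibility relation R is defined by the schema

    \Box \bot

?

Emptiness of R

□⊥ is valid iff no world has any successor (otherwise □⊥ fails at any world with one).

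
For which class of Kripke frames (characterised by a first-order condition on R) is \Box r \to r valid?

Suppose □r→r is valid. At any x set V(r)={w : Rxw}. Then □r holds at x, so r holds at x, i.e. Rxx.
Conversely, any frame satisfying \forall x Rxx validates the schema.
So the correspondent is reflexivity.

reflexivity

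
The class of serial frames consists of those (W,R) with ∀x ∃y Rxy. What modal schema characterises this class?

The condition is seriality. The D schema □r → ◇r defines it.
Suppose □r→◇r is valid. At any x set V(r)=W. Then □r at x, so ◇r at x, so x has a successor.

□r → ◇r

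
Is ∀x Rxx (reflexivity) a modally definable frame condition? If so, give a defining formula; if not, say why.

This is a Sahlqvist condition; the T axiom □p → p defines it.
Suppose □p→p is valid. At any x set V(p)={w : Rxw}. Then □p holds at x, so p holds at x, i.e. Rxx.

Yes, by □p → p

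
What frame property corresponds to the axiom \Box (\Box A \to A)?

Shift-reflexivity

Suppose □(□A→A) is valid. Take Rxy and set V(A)={w : Ryw}. Then at y, □A holds; since □(□A→A) at x, □A→A at y, so A at y, i.e. Ryy.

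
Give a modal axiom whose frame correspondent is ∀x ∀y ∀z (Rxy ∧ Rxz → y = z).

◇q → □q

A defining formula is ◇q → □q (the CD axiom).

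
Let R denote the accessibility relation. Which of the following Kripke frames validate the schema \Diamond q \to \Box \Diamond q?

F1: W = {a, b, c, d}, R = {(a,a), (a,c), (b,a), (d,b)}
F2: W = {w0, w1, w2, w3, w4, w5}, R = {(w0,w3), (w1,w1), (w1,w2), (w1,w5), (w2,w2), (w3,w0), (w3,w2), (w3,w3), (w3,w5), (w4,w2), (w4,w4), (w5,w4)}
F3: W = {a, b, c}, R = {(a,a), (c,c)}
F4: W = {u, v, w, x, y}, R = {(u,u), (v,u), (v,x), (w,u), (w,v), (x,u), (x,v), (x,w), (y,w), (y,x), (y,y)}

Frame correspondent (Sahlqvist): \forall x \forall y \forall z (Rxy \wedge Rxz \to Ryz) — i.e. the Euclidean property.
F1: fails — Rac and Raa but not Rca.
F2: fails — Rw1w5 and Rw1w5 but not Rw5w5.
F3: condition met.
F4: fails — Rvu and Rvx but not Rux.

F3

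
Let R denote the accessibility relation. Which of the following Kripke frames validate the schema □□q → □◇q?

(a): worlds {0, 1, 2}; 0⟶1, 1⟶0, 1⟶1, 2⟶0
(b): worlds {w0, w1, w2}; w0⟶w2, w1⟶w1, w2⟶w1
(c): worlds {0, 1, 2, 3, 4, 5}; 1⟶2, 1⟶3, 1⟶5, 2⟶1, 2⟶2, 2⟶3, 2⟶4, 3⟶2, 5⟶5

The schema corresponds to a generalized confluence (Geach) condition: ∀x ∀z (xRz → ∃w (xR²w ∧ zRw)).
(a): satisfies the condition.
(b): satisfies the condition.
(c): fails — 2R4 but no w with 2R²w and 4Rw.
Valid on: (a), (b).

(a), (b)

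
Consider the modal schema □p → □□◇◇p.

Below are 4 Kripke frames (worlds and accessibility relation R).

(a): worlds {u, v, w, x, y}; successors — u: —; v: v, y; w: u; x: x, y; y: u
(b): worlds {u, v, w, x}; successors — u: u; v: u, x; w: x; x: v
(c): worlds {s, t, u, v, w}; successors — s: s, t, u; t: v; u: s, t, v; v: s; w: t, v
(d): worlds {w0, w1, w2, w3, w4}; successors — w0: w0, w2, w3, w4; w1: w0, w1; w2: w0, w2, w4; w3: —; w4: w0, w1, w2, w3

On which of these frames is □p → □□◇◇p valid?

This is the axiom for a generalized confluence (Geach) condition; its first-order frame correspondent is ∀x ∀z (xR²z → ∃w (xRw ∧ zR²w)).
(a): fails — vR²u but no t with vRt and uR²t.
(b): fails — wR²v but no t with wRt and vR²t.
(c): ✓.
(d): fails — w0R²w3 but no w with w0Rw and w3R²w.
Valid on: (c).

(c)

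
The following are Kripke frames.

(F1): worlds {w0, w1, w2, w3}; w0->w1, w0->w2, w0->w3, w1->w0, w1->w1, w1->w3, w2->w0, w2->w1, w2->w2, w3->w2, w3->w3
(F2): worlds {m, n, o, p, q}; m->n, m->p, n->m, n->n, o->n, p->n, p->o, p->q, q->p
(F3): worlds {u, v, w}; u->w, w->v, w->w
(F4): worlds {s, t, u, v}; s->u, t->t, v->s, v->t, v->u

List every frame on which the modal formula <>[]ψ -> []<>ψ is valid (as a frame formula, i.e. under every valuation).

Frame correspondent (Sahlqvist): forall x forall y forall z (Rxy & Rxz -> exists w (Ryw & Rzw)) — i.e. convergence.
(F1): satisfies the condition.
(F2): fails — Rpn and Rpq but n and q have no common successor.
(F3): fails — Rww and Rwv but w and v have no common successor.
(F4): fails — Rsu and Rsu but u and u have no common successor.
Valid on: (F1).

(F1)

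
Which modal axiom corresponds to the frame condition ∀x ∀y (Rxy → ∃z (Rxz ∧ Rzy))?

A defining formula is □□s → □s (the C4 axiom).

□□s → □s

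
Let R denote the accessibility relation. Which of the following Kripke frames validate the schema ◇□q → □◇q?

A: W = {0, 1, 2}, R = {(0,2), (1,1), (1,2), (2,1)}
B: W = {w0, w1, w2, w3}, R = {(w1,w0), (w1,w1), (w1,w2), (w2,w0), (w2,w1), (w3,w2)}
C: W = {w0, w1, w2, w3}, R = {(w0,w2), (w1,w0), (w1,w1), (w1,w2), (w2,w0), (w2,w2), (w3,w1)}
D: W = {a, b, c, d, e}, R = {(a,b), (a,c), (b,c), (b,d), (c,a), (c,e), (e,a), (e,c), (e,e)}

A, C

This is the axiom for convergence; its first-order frame correspondent is ∀x ∀y ∀z (Rxy ∧ Rxz → ∃w (Ryw ∧ Rzw)).
A: holds.
B: fails — Rw1w2 and Rw1w0 but w2 and w0 have no common successor.
C: holds.
D: fails — Rab and Rac but b and c have no common successor.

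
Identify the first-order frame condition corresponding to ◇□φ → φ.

symmetry: ∀x ∀y (Rxy → Ryx)

Equivalently (dual form): φ → □◇φ.
Suppose φ→□◇φ is valid. Take Rxy and set V(φ)={x}. Then φ at x, so □◇φ at x, so ◇φ at y, so some z with Ryz has φ; z=x, i.e. Ryx.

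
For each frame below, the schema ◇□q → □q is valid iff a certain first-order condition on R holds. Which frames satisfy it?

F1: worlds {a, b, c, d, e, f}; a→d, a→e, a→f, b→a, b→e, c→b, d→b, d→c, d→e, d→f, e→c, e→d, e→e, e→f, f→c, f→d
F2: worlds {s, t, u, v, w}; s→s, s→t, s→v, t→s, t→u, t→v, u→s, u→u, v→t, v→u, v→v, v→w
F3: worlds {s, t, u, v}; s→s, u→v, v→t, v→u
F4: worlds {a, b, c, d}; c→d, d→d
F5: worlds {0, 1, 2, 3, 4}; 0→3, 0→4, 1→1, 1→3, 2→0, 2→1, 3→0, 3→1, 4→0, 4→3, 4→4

The schema corresponds to the Euclidean property: ∀x ∀y ∀z (Rxy ∧ Rxz → Ryz).
F1: fails — Rad and Rad but not Rdd.
F2: fails — Rsv and Rss but not Rvs.
F3: fails — Ruv and Ruv but not Rvv.
F4: ✓.
F5: fails — R03 and R04 but not R34.
Valid on: F4.

F4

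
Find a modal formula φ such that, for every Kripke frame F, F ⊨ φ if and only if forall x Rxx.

The condition is reflexivity. The T schema □s → s defines it.
Suppose □s→s is valid. At any x set V(s)={w : Rxw}. Then □s holds at x, so s holds at x, i.e. Rxx.

□s → s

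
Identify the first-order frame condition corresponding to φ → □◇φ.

Symmetry

Suppose φ→□◇φ is valid. Take Rxy and set V(φ)={x}. Then φ at x, so □◇φ at x, so ◇φ at y, so some z with Ryz has φ; z=x, i.e. Ryx.
Conversely, any frame satisfying ∀x ∀y (Rxy → Ryx) validates the schema.
So the correspondent is symmetry.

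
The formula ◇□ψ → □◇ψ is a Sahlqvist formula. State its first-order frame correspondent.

Suppose ◇□ψ→□◇ψ is valid. Take Rxy, Rxz and set V(ψ)={w : Ryw}. Then □ψ at y so ◇□ψ at x, so □◇ψ at x, so ◇ψ at z, giving w with Rzw and Ryw.
Conversely, any frame satisfying ∀x ∀y ∀z (Rxy ∧ Rxz → ∃w (Ryw ∧ Rzw)) validates the schema.
Frame condition: ∀x ∀y ∀z (Rxy ∧ Rxz → ∃w (Ryw ∧ Rzw)).

Convergence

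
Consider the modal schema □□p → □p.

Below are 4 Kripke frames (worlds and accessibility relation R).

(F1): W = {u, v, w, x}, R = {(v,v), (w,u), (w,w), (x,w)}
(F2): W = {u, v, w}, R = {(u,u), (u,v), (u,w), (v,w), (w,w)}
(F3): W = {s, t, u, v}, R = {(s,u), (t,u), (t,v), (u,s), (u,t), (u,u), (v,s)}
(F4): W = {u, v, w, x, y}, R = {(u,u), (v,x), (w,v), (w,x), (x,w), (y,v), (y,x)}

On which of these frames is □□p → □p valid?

(F1), (F2)

The schema corresponds to density: ∀x ∀y (Rxy → ∃z (Rxz ∧ Rzy)).
(F1): ✓.
(F2): ✓.
(F3): fails — Rtv but no z with Rtz and Rzv.
(F4): fails — Rxw but no z with Rxz and Rzw.
Valid on: (F1), (F2).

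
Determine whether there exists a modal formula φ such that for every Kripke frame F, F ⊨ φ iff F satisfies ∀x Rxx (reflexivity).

Yes, by □r → r

The condition is reflexivity. A defining modal formula is □r → r.
Suppose □r→r is valid. At any x set V(r)={w : Rxw}. Then □r holds at x, so r holds at x, i.e. Rxx.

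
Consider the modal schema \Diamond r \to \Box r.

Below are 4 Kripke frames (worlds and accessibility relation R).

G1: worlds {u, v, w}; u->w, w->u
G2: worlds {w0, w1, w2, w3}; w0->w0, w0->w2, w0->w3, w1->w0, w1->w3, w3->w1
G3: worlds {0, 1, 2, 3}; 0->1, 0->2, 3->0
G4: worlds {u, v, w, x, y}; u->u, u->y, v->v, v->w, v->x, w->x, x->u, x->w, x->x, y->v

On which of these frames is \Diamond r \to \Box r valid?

G1

Frame correspondent (Sahlqvist): \forall x \forall y \forall z (Rxy \wedge Rxz \to y = z) — i.e. partial functionality.
G1: condition met.
G2: fails — w0 sees both w0 and w2.
G3: fails — 0 sees both 1 and 2.
G4: fails — u sees both u and y.
Valid on: G1.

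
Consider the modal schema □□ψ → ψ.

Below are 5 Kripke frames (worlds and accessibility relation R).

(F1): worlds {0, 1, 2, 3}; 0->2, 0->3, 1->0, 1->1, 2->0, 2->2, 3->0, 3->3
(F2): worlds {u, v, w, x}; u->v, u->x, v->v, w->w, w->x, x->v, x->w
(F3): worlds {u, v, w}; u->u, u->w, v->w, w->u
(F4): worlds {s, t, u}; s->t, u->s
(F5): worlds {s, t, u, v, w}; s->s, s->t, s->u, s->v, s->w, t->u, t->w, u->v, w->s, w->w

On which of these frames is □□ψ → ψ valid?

Frame correspondent (Sahlqvist): ∀x ∃w (xR²w ∧ x = w) — i.e. a generalized confluence (Geach) condition.
(F1): ✓.
(F2): fails — at u but no t with uR²t and u=t.
(F3): fails — at v but no t with vR²t and v=t.
(F4): fails — at s but no w with sR²w and s=w.
(F5): fails — at t but no w* with tR²w* and t=w*.
Valid on: (F1).

(F1)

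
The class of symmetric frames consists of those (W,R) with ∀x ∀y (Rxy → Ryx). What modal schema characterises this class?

This is symmetry; the standard corresponding axiom is B: q → □◇q.
Suppose q→□◇q is valid. Take Rxy and set V(q)={x}. Then q at x, so □◇q at x, so ◇q at y, so some z with Ryz has q; z=x, i.e. Ryx.

q → □◇q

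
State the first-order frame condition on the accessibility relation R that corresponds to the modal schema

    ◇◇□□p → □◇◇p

∀x ∀y ∀z ((xR²y ∧ xRz) → ∃w (yR²w ∧ zR²w))

This is a Sahlqvist (Geach-type) schema ◇^2□^2p → □^1◇^2p.
Minimal-valuation argument: fix x; take any y with xR^2y and any z with xR^1z. Set V(p) to the set of worlds R-reachable from y in exactly 2 steps. Then □^2p holds at y, so the antecedent holds at x; validity forces ◇^2p at z, giving a w with zR^2w and yR^2w.
First-order correspondent: ∀x ∀y ∀z ((xR²y ∧ xRz) → ∃w (yR²w ∧ zR²w)).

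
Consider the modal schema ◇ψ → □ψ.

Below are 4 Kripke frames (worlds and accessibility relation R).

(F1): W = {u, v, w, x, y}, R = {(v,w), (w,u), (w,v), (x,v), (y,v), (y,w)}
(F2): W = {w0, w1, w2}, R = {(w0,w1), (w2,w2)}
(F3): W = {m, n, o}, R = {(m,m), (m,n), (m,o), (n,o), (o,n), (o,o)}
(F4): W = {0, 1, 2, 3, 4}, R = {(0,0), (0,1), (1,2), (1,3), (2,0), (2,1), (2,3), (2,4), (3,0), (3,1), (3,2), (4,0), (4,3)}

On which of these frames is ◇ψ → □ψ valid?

(F2)

This is the axiom for partial functionality; its first-order frame correspondent is ∀x ∀y ∀z (Rxy ∧ Rxz → y = z).
(F1): fails — w sees both u and v.
(F2): satisfies the condition.
(F3): fails — m sees both m and n.
(F4): fails — 0 sees both 0 and 1.
Valid on: (F2).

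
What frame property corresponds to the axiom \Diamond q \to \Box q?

Suppose ◇q→□q is valid. Take Rxy, Rxz and set V(q)={y}. Then ◇q at x, so □q at x, so q at z, i.e. z=y.
The converse is a direct semantic check.
So the correspondent is partial functionality.

partial functionality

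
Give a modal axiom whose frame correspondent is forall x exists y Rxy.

The condition is seriality. The D schema □r → ◇r defines it.
Suppose □r→◇r is valid. At any x set V(r)=W. Then □r at x, so ◇r at x, so x has a successor.

□r → ◇r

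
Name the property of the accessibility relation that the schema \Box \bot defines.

emptiness of R

This schema is the Ver axiom.
Its frame correspondent is emptiness of R — \forall x \forall y \neg Rxy.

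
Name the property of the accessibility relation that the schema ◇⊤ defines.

seriality

This is a form of the D axiom.
It corresponds to seriality: ∀x ∃y Rxy.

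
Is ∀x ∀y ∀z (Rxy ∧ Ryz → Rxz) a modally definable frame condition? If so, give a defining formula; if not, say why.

Yes: it is transitivity, defined by the 4 schema □r → □□r.
Suppose □r→□□r is valid. Take Rxy, Ryz and set V(r)={w : Rxw}. Then □r at x, so □□r at x, so □r at y, so r at z, i.e. Rxz.

Yes — defined by □r → □□r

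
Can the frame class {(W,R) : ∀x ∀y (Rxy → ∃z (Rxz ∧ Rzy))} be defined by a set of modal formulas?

Definable; □□q → □q defines it

The condition is density. A defining modal formula is □□q → □q.
Suppose □□q→□q is valid. Take Rxy and set V(q)={w : xR²w}. Then □□q at x, so □q at x, so q at y, i.e. ∃z(Rxz∧Rzy).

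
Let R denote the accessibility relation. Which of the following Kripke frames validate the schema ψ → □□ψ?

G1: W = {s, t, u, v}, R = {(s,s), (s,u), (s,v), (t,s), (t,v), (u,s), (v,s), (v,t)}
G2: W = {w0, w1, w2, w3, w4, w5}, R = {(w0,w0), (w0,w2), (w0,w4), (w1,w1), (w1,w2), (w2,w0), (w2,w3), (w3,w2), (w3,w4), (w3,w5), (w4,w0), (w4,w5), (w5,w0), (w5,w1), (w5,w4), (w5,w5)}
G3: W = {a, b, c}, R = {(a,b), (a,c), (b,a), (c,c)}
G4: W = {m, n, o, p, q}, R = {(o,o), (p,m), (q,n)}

G4

The schema corresponds to a generalized confluence (Geach) condition: ∀x ∀z (xR²z → ∃w (x = w ∧ z = w)).
G1: fails — sR²t but s ≠ t.
G2: fails — w0R²w2 but w0 ≠ w2.
G3: fails — aR²c but a ≠ c.
G4: condition met.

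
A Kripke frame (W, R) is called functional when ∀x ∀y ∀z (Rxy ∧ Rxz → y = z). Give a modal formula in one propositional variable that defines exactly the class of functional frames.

◇r → □r

This is partial functionality; the standard corresponding axiom is CD: ◇r → □r.
Suppose ◇r→□r is valid. Take Rxy, Rxz and set V(r)={y}. Then ◇r at x, so □r at x, so r at z, i.e. z=y.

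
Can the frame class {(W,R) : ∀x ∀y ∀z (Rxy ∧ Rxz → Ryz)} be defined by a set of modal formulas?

Yes: it is the Euclidean property, defined by the 5 schema ◇r → □◇r.
Suppose ◇r→□◇r is valid. Take Rxy, Rxz and set V(r)={y}. Then ◇r at x, so □◇r at x, so ◇r at z, so some w with Rzw has r; w=y, i.e. Rzy. By symmetry of the argument, Ryz.

Yes — defined by ◇r → □◇r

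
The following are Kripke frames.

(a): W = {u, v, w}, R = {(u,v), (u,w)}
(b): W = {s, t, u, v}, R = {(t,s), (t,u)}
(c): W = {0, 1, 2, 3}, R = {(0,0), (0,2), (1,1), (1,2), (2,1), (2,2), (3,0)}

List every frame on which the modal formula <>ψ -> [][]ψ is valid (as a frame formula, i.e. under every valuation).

This is the axiom for a generalized confluence (Geach) condition; its first-order frame correspondent is forall x forall y forall z ((xRy & x R^2 z) -> exists w (y = w & z = w)).
(a): holds.
(b): holds.
(c): fails — 0R0, 0R²1 but 0 ≠ 1.
Valid on: (a), (b).

(a), (b)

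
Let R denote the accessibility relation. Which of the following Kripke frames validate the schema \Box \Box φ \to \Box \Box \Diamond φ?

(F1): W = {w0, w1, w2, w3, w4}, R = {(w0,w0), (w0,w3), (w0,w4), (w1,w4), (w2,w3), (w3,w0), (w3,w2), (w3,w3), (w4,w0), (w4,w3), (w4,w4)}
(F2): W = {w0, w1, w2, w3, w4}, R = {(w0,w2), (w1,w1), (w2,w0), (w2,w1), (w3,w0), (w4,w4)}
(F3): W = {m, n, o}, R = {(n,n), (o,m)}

Frame correspondent (Sahlqvist): \forall x \forall z (x R^2 z \to \exists w (x R^2 w \wedge zRw)) — i.e. a generalized confluence (Geach) condition.
(F1): condition met.
(F2): fails — w0R²w0 but no w with w0R²w and w0Rw.
(F3): condition met.

(F1), (F3)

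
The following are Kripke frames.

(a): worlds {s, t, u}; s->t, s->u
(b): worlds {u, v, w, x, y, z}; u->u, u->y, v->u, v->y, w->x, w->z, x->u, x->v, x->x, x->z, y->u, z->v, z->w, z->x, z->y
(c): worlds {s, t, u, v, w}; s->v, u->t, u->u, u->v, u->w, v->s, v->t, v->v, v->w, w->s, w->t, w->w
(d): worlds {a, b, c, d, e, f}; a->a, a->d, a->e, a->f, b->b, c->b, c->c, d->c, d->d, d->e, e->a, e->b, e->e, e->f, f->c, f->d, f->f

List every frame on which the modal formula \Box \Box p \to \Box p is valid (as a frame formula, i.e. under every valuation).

The schema corresponds to density: \forall x \forall y (Rxy \to \exists z (Rxz \wedge Rzy)).
(a): fails — Rsu but no z with Rsz and Rzu.
(b): fails — Rzw but no t with Rzt and Rtw.
(c): holds.
(d): holds.
Valid on: (c), (d).

(c), (d)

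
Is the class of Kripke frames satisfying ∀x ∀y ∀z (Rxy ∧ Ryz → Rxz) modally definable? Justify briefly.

This is a Sahlqvist condition; the 4 axiom □q → □□q defines it.
Suppose □q→□□q is valid. Take Rxy, Ryz and set V(q)={w : Rxw}. Then □q at x, so □□q at x, so □q at y, so q at z, i.e. Rxz.

Yes, by □q → □□q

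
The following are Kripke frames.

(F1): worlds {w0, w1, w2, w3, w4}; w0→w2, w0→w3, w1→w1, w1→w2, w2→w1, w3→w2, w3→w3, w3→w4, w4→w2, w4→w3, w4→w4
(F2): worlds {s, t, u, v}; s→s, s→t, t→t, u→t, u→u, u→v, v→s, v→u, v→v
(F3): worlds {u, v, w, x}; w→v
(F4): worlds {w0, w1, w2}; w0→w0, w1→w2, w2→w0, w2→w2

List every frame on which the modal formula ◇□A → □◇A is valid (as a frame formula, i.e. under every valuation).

Frame correspondent (Sahlqvist): ∀x ∀y ∀z (Rxy ∧ Rxz → ∃w (Ryw ∧ Rzw)) — i.e. convergence.
(F1): fails — Rw0w2 and Rw0w3 but w2 and w3 have no common successor.
(F2): fails — Ruv and Rut but v and t have no common successor.
(F3): fails — Rwv and Rwv but v and v have no common successor.
(F4): satisfies the condition.

(F4)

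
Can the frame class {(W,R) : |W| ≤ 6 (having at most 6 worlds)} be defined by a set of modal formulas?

If a class were modally definable it would be closed under disjoint unions (Goldblatt–Thomason).
Any modal formula valid on each of 7 disjoint one-world frames is valid on their disjoint union (validity is preserved under disjoint unions). Each one-world frame has |W|=1≤6, but the union has |W|=7.
Hence having at most 6 worlds is not modally definable.

Not modally definable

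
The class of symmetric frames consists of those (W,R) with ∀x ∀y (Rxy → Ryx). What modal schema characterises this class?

q → □◇q

A defining formula is q → □◇q (the B axiom).
Suppose q→□◇q is valid. Take Rxy and set V(q)={x}. Then q at x, so □◇q at x, so ◇q at y, so some z with Ryz has q; z=x, i.e. Ryx.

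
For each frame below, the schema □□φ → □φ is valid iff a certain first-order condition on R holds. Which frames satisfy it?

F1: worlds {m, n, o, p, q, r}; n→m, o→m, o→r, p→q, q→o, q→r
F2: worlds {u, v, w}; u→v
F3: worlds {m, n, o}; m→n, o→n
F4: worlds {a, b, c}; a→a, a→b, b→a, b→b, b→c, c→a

F4

The schema corresponds to density: ∀x ∀y (Rxy → ∃z (Rxz ∧ Rzy)).
F1: fails — Rom but no z with Roz and Rzm.
F2: fails — Ruv but no z with Ruz and Rzv.
F3: fails — Ron but no z with Roz and Rzn.
F4: satisfies the condition.
Valid on: F4.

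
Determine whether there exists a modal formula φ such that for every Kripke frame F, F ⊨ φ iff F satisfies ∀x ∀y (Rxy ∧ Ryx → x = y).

No

If a class were modally definable it would be closed under surjective bounded morphisms (Goldblatt–Thomason).
The 6-cycle (worlds w0,w1,w2,w3,w4,w5 with w0→w1→w2→w3→w4→w5→w0) is antisymmetric. Sending even-indexed worlds to a and odd-indexed worlds to b is a surjective bounded morphism onto the two-world frame with a↔b, which is not antisymmetric.
So the class is not modally definable.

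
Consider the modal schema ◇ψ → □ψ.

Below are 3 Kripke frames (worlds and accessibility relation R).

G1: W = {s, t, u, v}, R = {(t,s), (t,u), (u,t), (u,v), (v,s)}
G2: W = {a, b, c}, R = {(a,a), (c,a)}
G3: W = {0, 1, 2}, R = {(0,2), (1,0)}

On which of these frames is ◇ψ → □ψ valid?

The schema corresponds to partial functionality: ∀x ∀y ∀z (Rxy ∧ Rxz → y = z).
G1: fails — t sees both s and u.
G2: condition met.
G3: condition met.

G2, G3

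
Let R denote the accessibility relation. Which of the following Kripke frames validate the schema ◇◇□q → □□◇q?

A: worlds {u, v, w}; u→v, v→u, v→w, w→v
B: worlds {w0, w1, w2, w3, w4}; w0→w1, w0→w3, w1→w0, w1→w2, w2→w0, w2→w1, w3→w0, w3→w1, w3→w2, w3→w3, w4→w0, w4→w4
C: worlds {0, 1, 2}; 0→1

Frame correspondent (Sahlqvist): ∀x ∀y ∀z ((xR²y ∧ xR²z) → ∃w (yRw ∧ zRw)) — i.e. a generalized confluence (Geach) condition.
A: condition met.
B: fails — w0R²w0, w0R²w1 but no w with w0Rw and w1Rw.
C: condition met.
Valid on: A, C.

A, C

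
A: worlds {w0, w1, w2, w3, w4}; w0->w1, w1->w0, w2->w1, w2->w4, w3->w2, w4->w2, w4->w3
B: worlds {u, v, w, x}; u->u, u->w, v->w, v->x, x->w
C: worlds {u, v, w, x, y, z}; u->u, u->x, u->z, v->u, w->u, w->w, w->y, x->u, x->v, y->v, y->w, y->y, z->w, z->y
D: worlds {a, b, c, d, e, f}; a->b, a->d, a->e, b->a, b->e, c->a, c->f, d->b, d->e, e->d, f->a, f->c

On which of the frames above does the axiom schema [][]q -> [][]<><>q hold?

C, D

The schema corresponds to a generalized confluence (Geach) condition: forall x forall z (x R^2 z -> exists w (x R^2 w & z R^2 w)).
A: fails — w2R²w3 but no w with w2R²w and w3R²w.
B: fails — uR²w but no t with uR²t and wR²t.
C: holds.
D: holds.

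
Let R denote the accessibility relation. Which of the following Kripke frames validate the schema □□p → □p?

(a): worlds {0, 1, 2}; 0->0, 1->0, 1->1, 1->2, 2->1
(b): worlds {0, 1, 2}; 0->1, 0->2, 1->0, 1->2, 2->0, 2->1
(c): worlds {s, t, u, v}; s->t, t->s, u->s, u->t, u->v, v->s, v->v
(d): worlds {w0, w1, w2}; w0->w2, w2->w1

This is the axiom for density; its first-order frame correspondent is ∀x ∀y (Rxy → ∃z (Rxz ∧ Rzy)).
(a): condition met.
(b): condition met.
(c): fails — Rts but no z with Rtz and Rzs.
(d): fails — Rw0w2 but no z with Rw0z and Rzw2.

(a), (b)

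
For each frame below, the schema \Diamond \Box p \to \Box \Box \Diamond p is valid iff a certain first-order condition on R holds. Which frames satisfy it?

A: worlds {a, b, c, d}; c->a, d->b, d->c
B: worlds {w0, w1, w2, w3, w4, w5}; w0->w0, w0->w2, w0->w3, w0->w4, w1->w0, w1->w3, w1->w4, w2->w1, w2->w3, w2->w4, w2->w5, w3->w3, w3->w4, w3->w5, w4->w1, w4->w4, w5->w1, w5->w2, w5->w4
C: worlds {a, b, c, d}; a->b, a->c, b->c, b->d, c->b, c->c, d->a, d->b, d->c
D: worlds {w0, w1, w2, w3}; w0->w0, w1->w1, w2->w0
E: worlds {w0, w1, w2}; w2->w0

B, C, D, E

Frame correspondent (Sahlqvist): \forall x \forall y \forall z ((xRy \wedge x R^2 z) \to \exists w (yRw \wedge zRw)) — i.e. a generalized confluence (Geach) condition.
A: fails — dRb, dR²a but no w with bRw and aRw.
B: ✓.
C: ✓.
D: ✓.
E: ✓.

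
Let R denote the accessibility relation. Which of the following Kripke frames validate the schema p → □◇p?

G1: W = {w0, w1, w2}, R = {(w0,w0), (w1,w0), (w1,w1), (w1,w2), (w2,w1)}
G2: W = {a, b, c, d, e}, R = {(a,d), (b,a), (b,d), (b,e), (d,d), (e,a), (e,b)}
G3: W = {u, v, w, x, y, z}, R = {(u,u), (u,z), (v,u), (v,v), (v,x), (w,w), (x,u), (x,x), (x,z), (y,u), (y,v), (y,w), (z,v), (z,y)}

The schema corresponds to symmetry: ∀x ∀y (Rxy → Ryx).
G1: fails — Rw1w0 but not Rw0w1.
G2: fails — Rea but not Rae.
G3: fails — Ruz but not Rzu.

none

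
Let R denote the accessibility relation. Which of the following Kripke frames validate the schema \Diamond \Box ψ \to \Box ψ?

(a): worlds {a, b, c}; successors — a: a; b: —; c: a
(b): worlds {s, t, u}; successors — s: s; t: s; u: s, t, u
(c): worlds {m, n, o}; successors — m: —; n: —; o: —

The schema corresponds to the Euclidean property: \forall x \forall y \forall z (Rxy \wedge Rxz \to Ryz).
(a): condition met.
(b): fails — Rut and Rut but not Rtt.
(c): condition met.

(a), (c)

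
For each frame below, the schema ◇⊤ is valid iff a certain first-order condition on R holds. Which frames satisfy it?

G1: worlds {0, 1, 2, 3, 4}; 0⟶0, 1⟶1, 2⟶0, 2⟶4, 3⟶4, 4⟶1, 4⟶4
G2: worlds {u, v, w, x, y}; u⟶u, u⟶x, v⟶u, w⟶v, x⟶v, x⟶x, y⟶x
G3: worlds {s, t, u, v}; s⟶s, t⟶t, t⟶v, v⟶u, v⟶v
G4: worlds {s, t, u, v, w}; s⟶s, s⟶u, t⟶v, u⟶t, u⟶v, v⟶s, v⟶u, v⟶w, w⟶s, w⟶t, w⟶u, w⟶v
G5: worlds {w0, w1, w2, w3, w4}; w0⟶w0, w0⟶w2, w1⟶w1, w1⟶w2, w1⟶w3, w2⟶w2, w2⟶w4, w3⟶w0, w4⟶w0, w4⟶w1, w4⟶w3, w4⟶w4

The schema corresponds to seriality: ∀x ∃y Rxy.
G1: condition met.
G2: condition met.
G3: fails — world u has no successor.
G4: condition met.
G5: condition met.
Valid on: G1, G2, G4, G5.

G1, G2, G4, G5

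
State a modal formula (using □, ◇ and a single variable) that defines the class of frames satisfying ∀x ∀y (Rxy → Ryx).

ψ → □◇ψ

A defining formula is ψ → □◇ψ (the B axiom).
Suppose ψ→□◇ψ is valid. Take Rxy and set V(ψ)={x}. Then ψ at x, so □◇ψ at x, so ◇ψ at y, so some z with Ryz has ψ; z=x, i.e. Ryx.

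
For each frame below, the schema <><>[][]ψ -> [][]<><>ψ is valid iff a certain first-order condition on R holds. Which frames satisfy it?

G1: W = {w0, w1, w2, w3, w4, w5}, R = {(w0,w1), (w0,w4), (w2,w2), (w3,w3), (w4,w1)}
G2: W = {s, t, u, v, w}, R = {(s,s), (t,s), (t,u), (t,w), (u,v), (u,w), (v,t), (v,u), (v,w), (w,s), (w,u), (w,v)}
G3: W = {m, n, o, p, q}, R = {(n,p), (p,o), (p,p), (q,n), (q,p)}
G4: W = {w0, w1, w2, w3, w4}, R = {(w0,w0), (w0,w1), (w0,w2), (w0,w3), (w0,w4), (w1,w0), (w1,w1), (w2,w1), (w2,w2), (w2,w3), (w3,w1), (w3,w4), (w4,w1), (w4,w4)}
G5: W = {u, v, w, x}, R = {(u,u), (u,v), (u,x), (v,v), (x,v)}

G2, G4, G5

This is the axiom for a generalized confluence (Geach) condition; its first-order frame correspondent is forall x forall y forall z ((x R^2 y & x R^2 z) -> exists w (y R^2 w & z R^2 w)).
G1: fails — w0R²w1, w0R²w1 but no w with w1R²w and w1R²w.
G2: condition met.
G3: fails — nR²o, nR²o but no w with oR²w and oR²w.
G4: condition met.
G5: condition met.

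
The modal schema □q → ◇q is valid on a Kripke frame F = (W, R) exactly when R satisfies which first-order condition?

Seriality

Suppose □q→◇q is valid. At any x set V(q)=W. Then □q at x, so ◇q at x, so x has a successor.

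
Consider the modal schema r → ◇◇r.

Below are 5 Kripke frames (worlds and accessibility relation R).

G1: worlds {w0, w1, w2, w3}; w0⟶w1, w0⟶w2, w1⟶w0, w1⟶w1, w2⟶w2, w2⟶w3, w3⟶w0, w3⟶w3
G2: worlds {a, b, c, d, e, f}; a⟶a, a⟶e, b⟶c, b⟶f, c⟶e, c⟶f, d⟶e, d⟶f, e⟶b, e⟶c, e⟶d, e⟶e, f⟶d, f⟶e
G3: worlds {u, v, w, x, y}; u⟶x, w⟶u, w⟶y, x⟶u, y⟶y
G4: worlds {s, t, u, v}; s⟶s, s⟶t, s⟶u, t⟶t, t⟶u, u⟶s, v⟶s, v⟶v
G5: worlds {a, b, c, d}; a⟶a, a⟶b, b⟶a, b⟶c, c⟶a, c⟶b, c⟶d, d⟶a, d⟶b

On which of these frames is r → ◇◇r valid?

G1, G4

This is the axiom for a generalized confluence (Geach) condition; its first-order frame correspondent is ∀x ∃w (x = w ∧ xR²w).
G1: condition met.
G2: fails — at b but no w with b=w and bR²w.
G3: fails — at v but no t with v=t and vR²t.
G4: condition met.
G5: fails — at d but no w with d=w and dR²w.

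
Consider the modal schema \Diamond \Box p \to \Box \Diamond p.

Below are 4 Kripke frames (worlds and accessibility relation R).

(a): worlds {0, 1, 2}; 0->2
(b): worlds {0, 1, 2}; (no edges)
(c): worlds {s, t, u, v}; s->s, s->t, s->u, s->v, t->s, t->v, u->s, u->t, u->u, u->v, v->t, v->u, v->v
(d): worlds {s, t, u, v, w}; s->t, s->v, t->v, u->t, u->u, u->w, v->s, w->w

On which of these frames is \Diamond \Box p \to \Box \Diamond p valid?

The schema corresponds to convergence: \forall x \forall y \forall z (Rxy \wedge Rxz \to \exists w (Ryw \wedge Rzw)).
(a): fails — R02 and R02 but 2 and 2 have no common successor.
(b): satisfies the condition.
(c): satisfies the condition.
(d): fails — Rsv and Rst but v and t have no common successor.
Valid on: (b), (c).

(b), (c)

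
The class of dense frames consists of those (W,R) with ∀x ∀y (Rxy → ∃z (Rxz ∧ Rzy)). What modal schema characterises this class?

□□s → □s

The condition is density. The C4 schema □□s → □s defines it.
Suppose □□s→□s is valid. Take Rxy and set V(s)={w : xR²w}. Then □□s at x, so □s at x, so s at y, i.e. ∃z(Rxz∧Rzy).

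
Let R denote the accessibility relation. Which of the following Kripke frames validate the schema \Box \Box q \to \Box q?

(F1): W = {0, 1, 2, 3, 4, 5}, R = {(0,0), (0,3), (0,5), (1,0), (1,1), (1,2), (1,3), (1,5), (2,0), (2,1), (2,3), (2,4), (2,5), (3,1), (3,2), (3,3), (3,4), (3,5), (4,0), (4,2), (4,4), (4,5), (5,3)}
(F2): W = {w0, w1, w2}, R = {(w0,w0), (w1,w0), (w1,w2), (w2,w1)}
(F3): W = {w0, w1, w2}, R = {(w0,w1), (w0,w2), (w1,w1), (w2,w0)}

(F1)

This is the axiom for density; its first-order frame correspondent is \forall x \forall y (Rxy \to \exists z (Rxz \wedge Rzy)).
(F1): condition met.
(F2): fails — Rw1w2 but no z with Rw1z and Rzw2.
(F3): fails — Rw2w0 but no z with Rw2z and Rzw0.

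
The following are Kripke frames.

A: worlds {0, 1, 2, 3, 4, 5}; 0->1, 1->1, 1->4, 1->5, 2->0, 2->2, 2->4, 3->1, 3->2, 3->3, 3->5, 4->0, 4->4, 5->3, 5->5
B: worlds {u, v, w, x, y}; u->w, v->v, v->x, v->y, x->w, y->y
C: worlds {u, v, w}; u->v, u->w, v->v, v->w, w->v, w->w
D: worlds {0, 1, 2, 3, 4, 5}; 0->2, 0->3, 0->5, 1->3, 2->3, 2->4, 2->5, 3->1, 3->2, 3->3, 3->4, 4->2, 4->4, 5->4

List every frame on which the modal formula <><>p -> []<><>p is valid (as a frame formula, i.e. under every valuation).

C

Frame correspondent (Sahlqvist): forall x forall y forall z ((x R^2 y & xRz) -> exists w (y = w & z R^2 w)) — i.e. a generalized confluence (Geach) condition.
A: fails — 1R²0, 1R5 but no w with 0=w and 5R²w.
B: fails — vR²v, vRx but no t with v=t and xR²t.
C: ✓.
D: fails — 0R²1, 0R5 but no w with 1=w and 5R²w.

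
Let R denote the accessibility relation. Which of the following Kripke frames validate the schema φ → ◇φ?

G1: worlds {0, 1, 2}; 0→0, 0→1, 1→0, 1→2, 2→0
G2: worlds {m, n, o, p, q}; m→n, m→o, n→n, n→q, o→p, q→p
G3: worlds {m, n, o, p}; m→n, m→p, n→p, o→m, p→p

The schema corresponds to reflexivity: ∀x Rxx.
G1: fails — world 1 does not see itself.
G2: fails — world m does not see itself.
G3: fails — world m does not see itself.

none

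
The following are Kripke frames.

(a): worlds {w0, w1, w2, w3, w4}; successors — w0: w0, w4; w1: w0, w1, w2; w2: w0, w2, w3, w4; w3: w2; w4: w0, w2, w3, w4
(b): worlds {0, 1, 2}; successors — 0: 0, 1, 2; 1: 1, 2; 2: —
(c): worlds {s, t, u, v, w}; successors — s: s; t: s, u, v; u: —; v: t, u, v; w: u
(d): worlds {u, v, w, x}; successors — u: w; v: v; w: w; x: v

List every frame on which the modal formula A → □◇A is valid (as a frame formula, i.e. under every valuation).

none

Frame correspondent (Sahlqvist): ∀x ∀y (Rxy → Ryx) — i.e. symmetry.
(a): fails — Rw1w2 but not Rw2w1.
(b): fails — R02 but not R20.
(c): fails — Rwu but not Ruw.
(d): fails — Ruw but not Rwu.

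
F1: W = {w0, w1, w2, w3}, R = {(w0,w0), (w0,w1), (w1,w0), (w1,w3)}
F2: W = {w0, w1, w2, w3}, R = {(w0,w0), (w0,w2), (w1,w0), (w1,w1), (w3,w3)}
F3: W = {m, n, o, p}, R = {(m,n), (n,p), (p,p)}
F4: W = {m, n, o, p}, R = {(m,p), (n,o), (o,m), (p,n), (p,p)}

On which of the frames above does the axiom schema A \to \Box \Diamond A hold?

Frame correspondent (Sahlqvist): \forall x \forall y (Rxy \to Ryx) — i.e. symmetry.
F1: fails — Rw1w3 but not Rw3w1.
F2: fails — Rw1w0 but not Rw0w1.
F3: fails — Rnp but not Rpn.
F4: fails — Rom but not Rmo.

none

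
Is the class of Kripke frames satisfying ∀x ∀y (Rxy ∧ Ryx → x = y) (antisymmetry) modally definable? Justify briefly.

Any modally definable frame class is closed under surjective bounded morphisms.
The 8-cycle (worlds 0,1,2,3,4,5,6,7 with 0→1→2→3→4→5→6→7→0) is antisymmetric. Sending even-indexed worlds to • and odd-indexed worlds to ∘ is a surjective bounded morphism onto the two-world frame with •↔∘, which is not antisymmetric.
So the class is not modally definable.

Not definable by any modal formula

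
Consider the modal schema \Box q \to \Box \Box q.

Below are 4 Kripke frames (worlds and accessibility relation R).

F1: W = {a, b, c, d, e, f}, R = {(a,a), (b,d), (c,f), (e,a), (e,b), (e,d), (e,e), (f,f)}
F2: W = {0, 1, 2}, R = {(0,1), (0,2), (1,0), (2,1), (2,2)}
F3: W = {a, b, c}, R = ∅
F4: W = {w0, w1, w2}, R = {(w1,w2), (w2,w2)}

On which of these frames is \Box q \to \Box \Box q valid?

This is the axiom for transitivity; its first-order frame correspondent is \forall x \forall y \forall z (Rxy \wedge Ryz \to Rxz).
F1: ✓.
F2: fails — R10 and R02 but not R12.
F3: ✓.
F4: ✓.
Valid on: F1, F3, F4.

F1, F3, F4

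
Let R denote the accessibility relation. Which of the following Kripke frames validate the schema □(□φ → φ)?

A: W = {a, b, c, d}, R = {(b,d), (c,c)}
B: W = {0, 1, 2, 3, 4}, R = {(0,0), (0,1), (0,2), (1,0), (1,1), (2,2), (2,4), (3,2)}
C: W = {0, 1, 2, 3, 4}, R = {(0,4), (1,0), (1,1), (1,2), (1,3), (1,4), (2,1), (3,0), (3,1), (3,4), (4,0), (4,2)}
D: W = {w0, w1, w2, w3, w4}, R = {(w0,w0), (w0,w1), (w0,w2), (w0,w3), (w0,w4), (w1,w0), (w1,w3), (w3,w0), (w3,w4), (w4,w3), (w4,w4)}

none

Frame correspondent (Sahlqvist): ∀x ∀y (Rxy → Ryy) — i.e. shift-reflexivity.
A: fails — Rbd but not Rdd.
B: fails — R24 but not R44.
C: fails — R10 but not R00.
D: fails — Rw1w3 but not Rw3w3.
Valid on no frame.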